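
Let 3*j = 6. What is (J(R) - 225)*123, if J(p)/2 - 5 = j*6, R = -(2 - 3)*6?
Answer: -23493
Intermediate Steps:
j = 2 (j = (1/3)*6 = 2)
R = 6 (R = -(-1)*6 = -1*(-6) = 6)
J(p) = 34 (J(p) = 10 + 2*(2*6) = 10 + 2*12 = 10 + 24 = 34)
(J(R) - 225)*123 = (34 - 225)*123 = -191*123 = -23493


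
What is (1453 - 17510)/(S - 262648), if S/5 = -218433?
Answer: 16057/1354813 ≈ 0.011852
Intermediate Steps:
S = -1092165 (S = 5*(-218433) = -1092165)
(1453 - 17510)/(S - 262648) = (1453 - 17510)/(-1092165 - 262648) = -16057/(-1354813) = -16057*(-1/1354813) = 16057/1354813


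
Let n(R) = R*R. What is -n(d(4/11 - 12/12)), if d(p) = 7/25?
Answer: -49/625 ≈ -0.078400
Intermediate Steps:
d(p) = 7/25 (d(p) = 7*(1/25) = 7/25)
n(R) = R²
-n(d(4/11 - 12/12)) = -(7/25)² = -1*49/625 = -49/625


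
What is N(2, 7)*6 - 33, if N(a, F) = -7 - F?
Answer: -117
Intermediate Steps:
N(2, 7)*6 - 33 = (-7 - 1*7)*6 - 33 = (-7 - 7)*6 - 33 = -14*6 - 33 = -84 - 33 = -117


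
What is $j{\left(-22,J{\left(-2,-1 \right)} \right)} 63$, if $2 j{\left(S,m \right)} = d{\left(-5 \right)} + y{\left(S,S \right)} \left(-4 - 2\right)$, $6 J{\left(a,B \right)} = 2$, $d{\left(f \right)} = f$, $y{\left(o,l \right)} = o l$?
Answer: $- \frac{183267}{2} \approx -91634.0$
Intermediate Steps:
$y{\left(o,l \right)} = l o$
$J{\left(a,B \right)} = \frac{1}{3}$ ($J{\left(a,B \right)} = \frac{1}{6} \cdot 2 = \frac{1}{3}$)
$j{\left(S,m \right)} = - \frac{5}{2} - 3 S^{2}$ ($j{\left(S,m \right)} = \frac{-5 + S S \left(-4 - 2\right)}{2} = \frac{-5 + S^{2} \left(-6\right)}{2} = \frac{-5 - 6 S^{2}}{2} = - \frac{5}{2} - 3 S^{2}$)
$j{\left(-22,J{\left(-2,-1 \right)} \right)} 63 = \left(- \frac{5}{2} - 3 \left(-22\right)^{2}\right) 63 = \left(- \frac{5}{2} - 1452\right) 63 = \left(- \frac{2909}{2}\right) 63 = - \frac{183267}{2}$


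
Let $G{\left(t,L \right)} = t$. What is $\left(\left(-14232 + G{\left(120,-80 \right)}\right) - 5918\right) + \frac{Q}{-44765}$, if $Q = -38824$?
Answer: $- \frac{896604126}{44765} \approx -20029.0$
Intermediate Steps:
$\left(\left(-14232 + G{\left(120,-80 \right)}\right) - 5918\right) + \frac{Q}{-44765} = \left(\left(-14232 + 120\right) - 5918\right) - \frac{38824}{-44765} = \left(-14112 - 5918\right) - - \frac{38824}{44765} = -20030 + \frac{38824}{44765} = - \frac{896604126}{44765}$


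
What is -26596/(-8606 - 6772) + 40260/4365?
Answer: 8168998/745833 ≈ 10.953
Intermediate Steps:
-26596/(-8606 - 6772) + 40260/4365 = -26596/(-15378) + 40260*(1/4365) = -26596*(-1/15378) + 2684/291 = 13298/7689 + 2684/291 = 8168998/745833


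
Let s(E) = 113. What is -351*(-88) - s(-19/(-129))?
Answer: 30775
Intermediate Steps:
-351*(-88) - s(-19/(-129)) = -351*(-88) - 1*113 = 30888 - 113 = 30775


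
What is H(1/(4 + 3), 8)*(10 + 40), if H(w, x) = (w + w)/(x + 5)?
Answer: 100/91 ≈ 1.0989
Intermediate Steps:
H(w, x) = 2*w/(5 + x) (H(w, x) = (2*w)/(5 + x) = 2*w/(5 + x))
H(1/(4 + 3), 8)*(10 + 40) = (2/((4 + 3)*(5 + 8)))*(10 + 40) = (2/(7*13))*50 = (2*(⅐)*(1/13))*50 = (2/91)*50 = 100/91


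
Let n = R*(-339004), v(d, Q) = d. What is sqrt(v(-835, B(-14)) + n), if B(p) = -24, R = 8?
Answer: I*sqrt(2712867) ≈ 1647.1*I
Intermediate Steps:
n = -2712032 (n = 8*(-339004) = -2712032)
sqrt(v(-835, B(-14)) + n) = sqrt(-835 - 2712032) = sqrt(-2712867) = I*sqrt(2712867)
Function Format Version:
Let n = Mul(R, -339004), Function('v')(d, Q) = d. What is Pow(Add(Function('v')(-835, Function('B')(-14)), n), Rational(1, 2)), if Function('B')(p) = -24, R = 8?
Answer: Mul(I, Pow(2712867, Rational(1, 2))) ≈ Mul(1647.1, I)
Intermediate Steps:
n = -2712032 (n = Mul(8, -339004) = -2712032)
Pow(Add(Function('v')(-835, Function('B')(-14)), n), Rational(1, 2)) = Pow(Add(-835, -2712032), Rational(1, 2)) = Pow(-2712867, Rational(1, 2)) = Mul(I, Pow(2712867, Rational(1, 2)))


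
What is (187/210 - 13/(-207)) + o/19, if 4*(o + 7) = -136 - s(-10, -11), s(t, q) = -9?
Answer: -598081/550620 ≈ -1.0862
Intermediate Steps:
o = -155/4 (o = -7 + (-136 - 1*(-9))/4 = -7 + (-136 + 9)/4 = -7 + (¼)*(-127) = -7 - 127/4 = -155/4 ≈ -38.750)
(187/210 - 13/(-207)) + o/19 = (187/210 - 13/(-207)) - 155/4/19 = (187*(1/210) - 13*(-1/207)) - 155/4*1/19 = (187/210 + 13/207) - 155/76 = 13813/14490 - 155/76 = -598081/550620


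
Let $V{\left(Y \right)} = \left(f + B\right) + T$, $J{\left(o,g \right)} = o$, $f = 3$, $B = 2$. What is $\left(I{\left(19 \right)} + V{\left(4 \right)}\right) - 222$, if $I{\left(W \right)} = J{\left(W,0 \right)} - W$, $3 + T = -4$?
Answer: $-224$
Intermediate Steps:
$T = -7$ ($T = -3 - 4 = -7$)
$V{\left(Y \right)} = -2$ ($V{\left(Y \right)} = \left(3 + 2\right) - 7 = 5 - 7 = -2$)
$I{\left(W \right)} = 0$ ($I{\left(W \right)} = W - W = 0$)
$\left(I{\left(19 \right)} + V{\left(4 \right)}\right) - 222 = \left(0 - 2\right) - 222 = -2 - 222 = -224$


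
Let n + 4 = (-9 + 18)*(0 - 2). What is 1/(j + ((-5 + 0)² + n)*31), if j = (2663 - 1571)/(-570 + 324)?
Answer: 41/3631 ≈ 0.011292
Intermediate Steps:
n = -22 (n = -4 + (-9 + 18)*(0 - 2) = -4 + 9*(-2) = -4 - 18 = -22)
j = -182/41 (j = 1092/(-246) = 1092*(-1/246) = -182/41 ≈ -4.4390)
1/(j + ((-5 + 0)² + n)*31) = 1/(-182/41 + ((-5 + 0)² - 22)*31) = 1/(-182/41 + ((-5)² - 22)*31) = 1/(-182/41 + (25 - 22)*31) = 1/(-182/41 + 3*31) = 1/(-182/41 + 93) = 1/(3631/41) = 41/3631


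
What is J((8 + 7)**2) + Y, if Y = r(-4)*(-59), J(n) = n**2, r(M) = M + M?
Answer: 51097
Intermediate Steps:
r(M) = 2*M
Y = 472 (Y = (2*(-4))*(-59) = -8*(-59) = 472)
J((8 + 7)**2) + Y = ((8 + 7)**2)**2 + 472 = (15**2)**2 + 472 = 225**2 + 472 = 50625 + 472 = 51097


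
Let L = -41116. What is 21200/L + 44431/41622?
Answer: 236109649/427832538 ≈ 0.55187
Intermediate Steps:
21200/L + 44431/41622 = 21200/(-41116) + 44431/41622 = 21200*(-1/41116) + 44431*(1/41622) = -5300/10279 + 44431/41622 = 236109649/427832538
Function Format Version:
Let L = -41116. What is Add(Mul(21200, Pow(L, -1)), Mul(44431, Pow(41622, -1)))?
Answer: Rational(236109649, 427832538) ≈ 0.55187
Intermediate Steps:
Add(Mul(21200, Pow(L, -1)), Mul(44431, Pow(41622, -1))) = Add(Mul(21200, Pow(-41116, -1)), Mul(44431, Pow(41622, -1))) = Add(Mul(21200, Rational(-1, 41116)), Mul(44431, Rational(1, 41622))) = Add(Rational(-5300, 10279), Rational(44431, 41622)) = Rational(236109649, 427832538)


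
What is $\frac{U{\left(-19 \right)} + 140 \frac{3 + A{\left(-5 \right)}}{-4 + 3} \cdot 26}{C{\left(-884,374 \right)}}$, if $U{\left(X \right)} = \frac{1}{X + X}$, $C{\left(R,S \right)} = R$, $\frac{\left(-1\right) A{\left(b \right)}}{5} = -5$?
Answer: $\frac{3872961}{33592} \approx 115.29$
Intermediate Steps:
$A{\left(b \right)} = 25$ ($A{\left(b \right)} = \left(-5\right) \left(-5\right) = 25$)
$U{\left(X \right)} = \frac{1}{2 X}$
$\frac{U{\left(-19 \right)} + 140 \frac{3 + A{\left(-5 \right)}}{-4 + 3} \cdot 26}{C{\left(-884,374 \right)}} = \frac{\frac{1}{2 \left(-19\right)} + 140 \frac{3 + 25}{-4 + 3} \cdot 26}{-884} = \left(\frac{1}{2} \left(- \frac{1}{19}\right) + 140 \frac{28}{-1} \cdot 26\right) \left(- \frac{1}{884}\right) = \left(- \frac{1}{38} + 140 \cdot 28 \left(-1\right) 26\right) \left(- \frac{1}{884}\right) = \left(- \frac{1}{38} + 140 \left(\left(-28\right) 26\right)\right) \left(- \frac{1}{884}\right) = \left(- \frac{1}{38} + 140 \left(-728\right)\right) \left(- \frac{1}{884}\right) = \left(- \frac{1}{38} - 101920\right) \left(- \frac{1}{884}\right) = \left(- \frac{3872961}{38}\right) \left(- \frac{1}{884}\right) = \frac{3872961}{33592}$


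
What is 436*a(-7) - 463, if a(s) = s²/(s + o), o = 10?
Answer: 19975/3 ≈ 6658.3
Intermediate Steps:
a(s) = s²/(10 + s) (a(s) = s²/(s + 10) = s²/(10 + s))
436*a(-7) - 463 = 436*((-7)²/(10 - 7)) - 463 = 436*(49/3) - 463 = 21364/3 - 463 = 19975/3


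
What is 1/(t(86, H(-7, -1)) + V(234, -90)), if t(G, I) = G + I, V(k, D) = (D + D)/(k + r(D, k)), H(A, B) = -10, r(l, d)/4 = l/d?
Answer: 1511/113666 ≈ 0.013293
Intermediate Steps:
r(l, d) = 4*l/d (r(l, d) = 4*(l/d) = 4*l/d)
V(k, D) = 2*D/(k + 4*D/k) (V(k, D) = (D + D)/(k + 4*D/k) = (2*D)/(k + 4*D/k) = 2*D/(k + 4*D/k))
1/(t(86, H(-7, -1)) + V(234, -90)) = 1/((86 - 10) + 2*(-90)*234/(234² + 4*(-90))) = 1/(76 + 2*(-90)*234/(54756 - 360)) = 1/(76 + 2*(-90)*234/54396) = 1/(76 + 2*(-90)*234*(1/54396)) = 1/(76 - 1170/1511) = 1/(113666/1511) = 1511/113666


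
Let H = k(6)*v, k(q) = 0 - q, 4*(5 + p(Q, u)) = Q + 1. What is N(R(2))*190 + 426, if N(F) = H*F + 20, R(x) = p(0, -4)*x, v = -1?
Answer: -6604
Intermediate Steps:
p(Q, u) = -19/4 + Q/4 (p(Q, u) = -5 + (Q + 1)/4 = -5 + (1 + Q)/4 = -5 + (1/4 + Q/4) = -19/4 + Q/4)
k(q) = -q
R(x) = -19*x/4 (R(x) = (-19/4 + (1/4)*0)*x = (-19/4 + 0)*x = -19*x/4)
H = 6 (H = -1*6*(-1) = -6*(-1) = 6)
N(F) = 20 + 6*F (N(F) = 6*F + 20 = 20 + 6*F)
N(R(2))*190 + 426 = (20 + 6*(-19/4*2))*190 + 426 = (20 + 6*(-19/2))*190 + 426 = (20 - 57)*190 + 426 = -37*190 + 426 = -7030 + 426 = -6604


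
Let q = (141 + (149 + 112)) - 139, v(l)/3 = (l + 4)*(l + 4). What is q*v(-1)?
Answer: 7101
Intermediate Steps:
v(l) = 3*(4 + l)**2 (v(l) = 3*((l + 4)*(l + 4)) = 3*((4 + l)*(4 + l)) = 3*(4 + l)**2)
q = 263 (q = (141 + 261) - 139 = 402 - 139 = 263)
q*v(-1) = 263*(3*(4 - 1)**2) = 263*(3*3**2) = 263*(3*9) = 263*27 = 7101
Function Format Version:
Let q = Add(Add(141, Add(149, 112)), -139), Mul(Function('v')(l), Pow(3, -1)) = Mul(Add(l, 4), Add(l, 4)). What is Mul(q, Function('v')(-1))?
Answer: 7101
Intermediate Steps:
Function('v')(l) = Mul(3, Pow(Add(4, l), 2)) (Function('v')(l) = Mul(3, Mul(Add(l, 4), Add(l, 4))) = Mul(3, Mul(Add(4, l), Add(4, l))) = Mul(3, Pow(Add(4, l), 2)))
q = 263 (q = Add(Add(141, 261), -139) = Add(402, -139) = 263)
Mul(q, Function('v')(-1)) = Mul(263, Mul(3, Pow(Add(4, -1), 2))) = Mul(263, Mul(3, Pow(3, 2))) = Mul(263, Mul(3, 9)) = Mul(263, 27) = 7101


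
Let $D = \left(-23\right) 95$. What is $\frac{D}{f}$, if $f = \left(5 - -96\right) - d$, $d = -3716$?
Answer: $- \frac{2185}{3817} \approx -0.57244$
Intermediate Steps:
$D = -2185$
$f = 3817$ ($f = \left(5 - -96\right) - -3716 = \left(5 + 96\right) + 3716 = 101 + 3716 = 3817$)
$\frac{D}{f} = - \frac{2185}{3817}$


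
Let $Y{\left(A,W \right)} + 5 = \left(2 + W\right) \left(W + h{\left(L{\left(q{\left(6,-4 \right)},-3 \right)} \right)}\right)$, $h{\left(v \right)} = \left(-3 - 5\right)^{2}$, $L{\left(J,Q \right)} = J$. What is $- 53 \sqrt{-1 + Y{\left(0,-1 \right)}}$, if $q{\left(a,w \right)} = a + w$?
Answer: $- 53 \sqrt{57} \approx -400.14$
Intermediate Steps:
$h{\left(v \right)} = 64$ ($h{\left(v \right)} = \left(-8\right)^{2} = 64$)
$Y{\left(A,W \right)} = -5 + \left(2 + W\right) \left(64 + W\right)$ ($Y{\left(A,W \right)} = -5 + \left(2 + W\right) \left(W + 64\right) = -5 + \left(2 + W\right) \left(64 + W\right)$)
$- 53 \sqrt{-1 + Y{\left(0,-1 \right)}} = - 53 \sqrt{-1 + \left(123 + \left(-1\right)^{2} + 66 \left(-1\right)\right)} = - 53 \sqrt{-1 + \left(123 + 1 - 66\right)} = - 53 \sqrt{-1 + 58} = - 53 \sqrt{57}$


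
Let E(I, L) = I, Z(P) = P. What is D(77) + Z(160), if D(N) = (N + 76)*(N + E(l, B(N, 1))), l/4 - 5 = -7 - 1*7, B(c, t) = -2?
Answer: 6433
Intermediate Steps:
l = -36 (l = 20 + 4*(-7 - 1*7) = 20 + 4*(-7 - 7) = 20 + 4*(-14) = 20 - 56 = -36)
D(N) = (-36 + N)*(76 + N) (D(N) = (N + 76)*(N - 36) = (76 + N)*(-36 + N) = (-36 + N)*(76 + N))
D(77) + Z(160) = (-2736 + 77**2 + 40*77) + 160 = (-2736 + 5929 + 3080) + 160 = 6273 + 160 = 6433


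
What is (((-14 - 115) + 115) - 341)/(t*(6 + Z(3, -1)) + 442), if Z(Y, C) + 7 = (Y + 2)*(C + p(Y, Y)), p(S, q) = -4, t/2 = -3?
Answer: -355/598 ≈ -0.59365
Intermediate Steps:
t = -6 (t = 2*(-3) = -6)
Z(Y, C) = -7 + (-4 + C)*(2 + Y) (Z(Y, C) = -7 + (Y + 2)*(C - 4) = -7 + (2 + Y)*(-4 + C) = -7 + (-4 + C)*(2 + Y))
(((-14 - 115) + 115) - 341)/(t*(6 + Z(3, -1)) + 442) = (((-14 - 115) + 115) - 341)/(-6*(6 + (-15 - 4*3 + 2*(-1) - 1*3)) + 442) = ((-129 + 115) - 341)/(-6*(6 + (-15 - 12 - 2 - 3)) + 442) = (-14 - 341)/(-6*(6 - 32) + 442) = -355/(-6*(-26) + 442) = -355/(156 + 442) = -355/598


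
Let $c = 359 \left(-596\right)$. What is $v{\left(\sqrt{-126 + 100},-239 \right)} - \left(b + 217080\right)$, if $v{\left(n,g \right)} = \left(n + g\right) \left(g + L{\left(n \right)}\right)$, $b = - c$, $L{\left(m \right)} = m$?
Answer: $-373949 - 478 i \sqrt{26} \approx -3.7395 \cdot 10^{5} - 2437.3 i$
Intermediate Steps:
$c = -213964$
$b = 213964$ ($b = \left(-1\right) \left(-213964\right) = 213964$)
$v{\left(n,g \right)} = \left(g + n\right)^{2}$ ($v{\left(n,g \right)} = \left(n + g\right) \left(g + n\right) = \left(g + n\right) \left(g + n\right) = \left(g + n\right)^{2}$)
$v{\left(\sqrt{-126 + 100},-239 \right)} - \left(b + 217080\right) = \left(\left(-239\right)^{2} + \left(\sqrt{-126 + 100}\right)^{2} + 2 \left(-239\right) \sqrt{-126 + 100}\right) - \left(213964 + 217080\right) = \left(57121 + \left(\sqrt{-26}\right)^{2} + 2 \left(-239\right) \sqrt{-26}\right) - 431044 = \left(57121 + \left(i \sqrt{26}\right)^{2} + 2 \left(-239\right) i \sqrt{26}\right) - 431044 = \left(57121 - 26 - 478 i \sqrt{26}\right) - 431044 = \left(57095 - 478 i \sqrt{26}\right) - 431044 = -373949 - 478 i \sqrt{26}$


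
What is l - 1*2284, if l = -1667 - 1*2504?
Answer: -6455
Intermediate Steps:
l = -4171 (l = -1667 - 2504 = -4171)
l - 1*2284 = -4171 - 1*2284 = -4171 - 2284 = -6455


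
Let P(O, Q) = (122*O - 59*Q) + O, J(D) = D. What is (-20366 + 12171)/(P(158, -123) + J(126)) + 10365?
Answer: 277950010/26817 ≈ 10365.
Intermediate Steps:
P(O, Q) = -59*Q + 123*O (P(O, Q) = (-59*Q + 122*O) + O = -59*Q + 123*O)
(-20366 + 12171)/(P(158, -123) + J(126)) + 10365 = (-20366 + 12171)/((-59*(-123) + 123*158) + 126) + 10365 = -8195/((7257 + 19434) + 126) + 10365 = -8195/(26691 + 126) + 10365 = -8195/26817 + 10365 = 277950010/26817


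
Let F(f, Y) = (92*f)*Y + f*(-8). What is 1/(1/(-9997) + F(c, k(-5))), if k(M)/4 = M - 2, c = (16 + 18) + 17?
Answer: -9997/1317444649 ≈ -7.5882e-6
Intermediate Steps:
c = 51 (c = 34 + 17 = 51)
k(M) = -8 + 4*M (k(M) = 4*(M - 2) = 4*(-2 + M) = -8 + 4*M)
F(f, Y) = -8*f + 92*Y*f (F(f, Y) = 92*Y*f - 8*f = -8*f + 92*Y*f)
1/(1/(-9997) + F(c, k(-5))) = 1/(1/(-9997) + 4*51*(-2 + 23*(-8 + 4*(-5)))) = 1/(-1/9997 + 4*51*(-2 + 23*(-8 - 20))) = 1/(-1/9997 + 4*51*(-2 + 23*(-28))) = 1/(-1/9997 + 4*51*(-2 - 644)) = 1/(-1/9997 + 4*51*(-646)) = 1/(-1/9997 - 131784) = 1/(-1317444649/9997) = -9997/1317444649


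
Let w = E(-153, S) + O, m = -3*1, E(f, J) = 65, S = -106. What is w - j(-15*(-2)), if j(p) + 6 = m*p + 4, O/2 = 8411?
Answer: 16979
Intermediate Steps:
O = 16822 (O = 2*8411 = 16822)
m = -3
j(p) = -2 - 3*p (j(p) = -6 + (-3*p + 4) = -6 + (4 - 3*p) = -2 - 3*p)
w = 16887 (w = 65 + 16822 = 16887)
w - j(-15*(-2)) = 16887 - (-2 - (-45)*(-2)) = 16887 - (-2 - 3*30) = 16887 - (-2 - 90) = 16887 - 1*(-92) = 16887 + 92 = 16979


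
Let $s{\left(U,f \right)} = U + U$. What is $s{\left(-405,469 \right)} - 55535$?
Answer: $-56345$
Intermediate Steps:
$s{\left(U,f \right)} = 2 U$
$s{\left(-405,469 \right)} - 55535 = 2 \left(-405\right) - 55535 = -810 - 55535 = -56345$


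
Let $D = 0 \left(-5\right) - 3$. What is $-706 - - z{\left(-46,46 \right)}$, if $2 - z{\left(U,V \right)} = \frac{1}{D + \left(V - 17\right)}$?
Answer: $- \frac{18305}{26} \approx -704.04$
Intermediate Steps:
$D = -3$ ($D = 0 - 3 = -3$)
$z{\left(U,V \right)} = 2 - \frac{1}{-20 + V}$ ($z{\left(U,V \right)} = 2 - \frac{1}{-3 + \left(V - 17\right)} = 2 - \frac{1}{-3 + \left(-17 + V\right)} = 2 - \frac{1}{-20 + V}$)
$-706 - - z{\left(-46,46 \right)} = -706 - - \frac{-41 + 2 \cdot 46}{-20 + 46} = -706 - - \frac{-41 + 92}{26} = -706 - - \frac{51}{26} = -706 + \frac{51}{26} = - \frac{18305}{26}$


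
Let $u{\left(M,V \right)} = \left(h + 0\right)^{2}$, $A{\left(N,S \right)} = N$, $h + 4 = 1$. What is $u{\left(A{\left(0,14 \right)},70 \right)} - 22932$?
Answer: $-22923$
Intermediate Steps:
$h = -3$ ($h = -4 + 1 = -3$)
$u{\left(M,V \right)} = 9$ ($u{\left(M,V \right)} = \left(-3 + 0\right)^{2} = \left(-3\right)^{2} = 9$)
$u{\left(A{\left(0,14 \right)},70 \right)} - 22932 = 9 - 22932 = -22923$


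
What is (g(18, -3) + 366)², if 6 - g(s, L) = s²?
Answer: 2304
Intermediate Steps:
g(s, L) = 6 - s²
(g(18, -3) + 366)² = ((6 - 1*18²) + 366)² = ((6 - 1*324) + 366)² = ((6 - 324) + 366)² = (-318 + 366)² = 48² = 2304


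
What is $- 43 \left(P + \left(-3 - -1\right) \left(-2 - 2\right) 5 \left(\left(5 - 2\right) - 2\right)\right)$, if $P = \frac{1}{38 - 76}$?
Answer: $- \frac{65317}{38} \approx -1718.9$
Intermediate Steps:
$P = - \frac{1}{38}$ ($P = \frac{1}{-38} = - \frac{1}{38} \approx -0.026316$)
$- 43 \left(P + \left(-3 - -1\right) \left(-2 - 2\right) 5 \left(\left(5 - 2\right) - 2\right)\right) = - 43 \left(- \frac{1}{38} + \left(-3 - -1\right) \left(-2 - 2\right) 5 \left(\left(5 - 2\right) - 2\right)\right) = - 43 \left(- \frac{1}{38} + \left(-3 + 1\right) \left(\left(-4\right) 5\right) \left(3 - 2\right)\right) = - 43 \left(- \frac{1}{38} + \left(-2\right) \left(-20\right) 1\right) = - 43 \left(- \frac{1}{38} + 40 \cdot 1\right) = - 43 \left(- \frac{1}{38} + 40\right) = \left(-43\right) \frac{1519}{38} = - \frac{65317}{38}$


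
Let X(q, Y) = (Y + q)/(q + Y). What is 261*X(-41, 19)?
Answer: 261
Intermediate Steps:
X(q, Y) = 1 (X(q, Y) = (Y + q)/(Y + q) = 1)
261*X(-41, 19) = 261*1 = 261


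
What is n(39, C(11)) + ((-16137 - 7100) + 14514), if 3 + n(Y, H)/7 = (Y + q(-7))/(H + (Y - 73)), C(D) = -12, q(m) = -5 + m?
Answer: -402413/46 ≈ -8748.1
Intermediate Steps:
n(Y, H) = -21 + 7*(-12 + Y)/(-73 + H + Y) (n(Y, H) = -21 + 7*((Y + (-5 - 7))/(H + (Y - 73))) = -21 + 7*((Y - 12)/(H + (-73 + Y))) = -21 + 7*((-12 + Y)/(-73 + H + Y)) = -21 + 7*(-12 + Y)/(-73 + H + Y))
n(39, C(11)) + ((-16137 - 7100) + 14514) = 7*(207 - 3*(-12) - 2*39)/(-73 - 12 + 39) + ((-16137 - 7100) + 14514) = 7*(207 + 36 - 78)/(-46) + (-23237 + 14514) = 7*(-1/46)*165 - 8723 = -1155/46 - 8723 = -402413/46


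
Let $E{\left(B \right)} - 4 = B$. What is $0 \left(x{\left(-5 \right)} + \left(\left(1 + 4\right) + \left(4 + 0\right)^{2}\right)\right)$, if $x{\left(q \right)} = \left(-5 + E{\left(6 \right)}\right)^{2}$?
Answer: $0$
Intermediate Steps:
$E{\left(B \right)} = 4 + B$
$x{\left(q \right)} = 25$ ($x{\left(q \right)} = \left(-5 + \left(4 + 6\right)\right)^{2} = \left(-5 + 10\right)^{2} = 5^{2} = 25$)
$0 \left(x{\left(-5 \right)} + \left(\left(1 + 4\right) + \left(4 + 0\right)^{2}\right)\right) = 0 \left(25 + \left(\left(1 + 4\right) + \left(4 + 0\right)^{2}\right)\right) = 0 \left(25 + \left(5 + 4^{2}\right)\right) = 0 \left(25 + \left(5 + 16\right)\right) = 0 \left(25 + 21\right) = 0 \cdot 46 = 0$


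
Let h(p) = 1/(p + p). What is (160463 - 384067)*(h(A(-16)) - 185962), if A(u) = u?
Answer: 332654832285/8 ≈ 4.1582e+10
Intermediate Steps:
h(p) = 1/(2*p)
(160463 - 384067)*(h(A(-16)) - 185962) = (160463 - 384067)*((1/2)/(-16) - 185962) = -223604*((1/2)*(-1/16) - 185962) = -223604*(-1/32 - 185962) = -223604*(-5950785/32) = 332654832285/8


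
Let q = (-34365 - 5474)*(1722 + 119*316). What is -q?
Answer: 1566708514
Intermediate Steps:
q = -1566708514 (q = -39839*(1722 + 37604) = -39839*39326 = -1566708514)
-q = -1*(-1566708514) = 1566708514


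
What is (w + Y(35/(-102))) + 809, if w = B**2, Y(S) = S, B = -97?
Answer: 1042201/102 ≈ 10218.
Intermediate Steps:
w = 9409 (w = (-97)**2 = 9409)
(w + Y(35/(-102))) + 809 = (9409 + 35/(-102)) + 809 = (9409 + 35*(-1/102)) + 809 = (9409 - 35/102) + 809 = 959683/102 + 809 = 1042201/102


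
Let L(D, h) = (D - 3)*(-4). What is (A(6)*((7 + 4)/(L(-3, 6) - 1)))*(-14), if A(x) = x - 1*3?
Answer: -462/23 ≈ -20.087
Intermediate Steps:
L(D, h) = 12 - 4*D (L(D, h) = (-3 + D)*(-4) = 12 - 4*D)
A(x) = -3 + x (A(x) = x - 3 = -3 + x)
(A(6)*((7 + 4)/(L(-3, 6) - 1)))*(-14) = ((-3 + 6)*((7 + 4)/((12 - 4*(-3)) - 1)))*(-14) = (3*(11/((12 + 12) - 1)))*(-14) = (3*(11/(24 - 1)))*(-14) = (3*(11/23))*(-14) = (33/23)*(-14) = -462/23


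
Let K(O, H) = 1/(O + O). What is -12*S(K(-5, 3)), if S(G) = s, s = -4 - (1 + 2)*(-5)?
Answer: -132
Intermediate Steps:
K(O, H) = 1/(2*O)
s = 11 (s = -4 - 3*(-5) = -4 - 1*(-15) = -4 + 15 = 11)
S(G) = 11
-12*S(K(-5, 3)) = -12*11 = -132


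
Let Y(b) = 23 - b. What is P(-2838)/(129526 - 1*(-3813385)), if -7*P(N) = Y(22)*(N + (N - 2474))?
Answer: 8150/27600377 ≈ 0.00029529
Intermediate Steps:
P(N) = 2474/7 - 2*N/7 (P(N) = -(23 - 1*22)*(N + (N - 2474))/7 = -(23 - 22)*(N + (-2474 + N))/7 = -(-2474 + 2*N)/7 = 2474/7 - 2*N/7)
P(-2838)/(129526 - 1*(-3813385)) = (2474/7 - 2/7*(-2838))/(129526 - 1*(-3813385)) = (2474/7 + 5676/7)/(129526 + 3813385) = (8150/7)/3942911 = (8150/7)*(1/3942911) = 8150/27600377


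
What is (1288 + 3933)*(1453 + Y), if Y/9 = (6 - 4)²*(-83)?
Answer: -8014235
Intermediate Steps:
Y = -2988 (Y = 9*((6 - 4)²*(-83)) = 9*(2²*(-83)) = 9*(4*(-83)) = 9*(-332) = -2988)
(1288 + 3933)*(1453 + Y) = (1288 + 3933)*(1453 - 2988) = 5221*(-1535) = -8014235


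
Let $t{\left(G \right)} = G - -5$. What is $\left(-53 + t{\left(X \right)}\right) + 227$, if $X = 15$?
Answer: $194$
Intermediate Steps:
$t{\left(G \right)} = 5 + G$ ($t{\left(G \right)} = G + 5 = 5 + G$)
$\left(-53 + t{\left(X \right)}\right) + 227 = \left(-53 + \left(5 + 15\right)\right) + 227 = \left(-53 + 20\right) + 227 = -33 + 227 = 194$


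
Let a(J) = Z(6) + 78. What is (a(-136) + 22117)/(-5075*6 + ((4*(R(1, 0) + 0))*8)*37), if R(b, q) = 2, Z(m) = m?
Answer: -22201/28082 ≈ -0.79058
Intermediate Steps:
a(J) = 84 (a(J) = 6 + 78 = 84)
(a(-136) + 22117)/(-5075*6 + ((4*(R(1, 0) + 0))*8)*37) = (84 + 22117)/(-5075*6 + ((4*(2 + 0))*8)*37) = 22201/(-30450 + ((4*2)*8)*37) = 22201/(-30450 + (8*8)*37) = 22201/(-30450 + 64*37) = 22201/(-30450 + 2368) = 22201/(-28082) = 22201*(-1/28082) = -22201/28082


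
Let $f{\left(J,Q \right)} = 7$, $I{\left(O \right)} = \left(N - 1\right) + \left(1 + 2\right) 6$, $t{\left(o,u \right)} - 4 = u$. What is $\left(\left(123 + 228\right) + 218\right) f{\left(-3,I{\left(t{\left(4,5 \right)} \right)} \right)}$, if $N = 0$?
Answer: $3983$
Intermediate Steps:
$t{\left(o,u \right)} = 4 + u$
$I{\left(O \right)} = 17$ ($I{\left(O \right)} = \left(0 - 1\right) + \left(1 + 2\right) 6 = -1 + 3 \cdot 6 = -1 + 18 = 17$)
$\left(\left(123 + 228\right) + 218\right) f{\left(-3,I{\left(t{\left(4,5 \right)} \right)} \right)} = \left(\left(123 + 228\right) + 218\right) 7 = \left(351 + 218\right) 7 = 569 \cdot 7 = 3983$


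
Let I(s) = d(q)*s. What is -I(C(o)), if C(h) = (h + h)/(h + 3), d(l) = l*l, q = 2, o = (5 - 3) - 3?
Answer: 4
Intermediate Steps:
o = -1 (o = 2 - 3 = -1)
d(l) = l²
C(h) = 2*h/(3 + h) (C(h) = (2*h)/(3 + h) = 2*h/(3 + h))
I(s) = 4*s (I(s) = 2²*s = 4*s)
-I(C(o)) = -4*2*(-1)/(3 - 1) = -4*2*(-1)/2 = -4*2*(-1)*(½) = -4*(-1) = -1*(-4) = 4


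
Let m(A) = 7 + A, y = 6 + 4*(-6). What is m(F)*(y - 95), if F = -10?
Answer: 339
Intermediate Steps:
y = -18 (y = 6 - 24 = -18)
m(F)*(y - 95) = (7 - 10)*(-18 - 95) = -3*(-113) = 339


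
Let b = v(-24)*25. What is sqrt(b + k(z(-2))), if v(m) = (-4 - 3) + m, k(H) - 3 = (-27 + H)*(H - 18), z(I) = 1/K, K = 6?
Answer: I*sqrt(10565)/6 ≈ 17.131*I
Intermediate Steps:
z(I) = 1/6
k(H) = 3 + (-27 + H)*(-18 + H) (k(H) = 3 + (-27 + H)*(H - 18) = 3 + (-27 + H)*(-18 + H))
v(m) = -7 + m
b = -775 (b = (-7 - 24)*25 = -31*25 = -775)
sqrt(b + k(z(-2))) = sqrt(-775 + (489 + (1/6)**2 - 45*1/6)) = sqrt(-775 + (489 + 1/36 - 15/2)) = sqrt(-775 + 17335/36) = sqrt(-10565/36) = I*sqrt(10565)/6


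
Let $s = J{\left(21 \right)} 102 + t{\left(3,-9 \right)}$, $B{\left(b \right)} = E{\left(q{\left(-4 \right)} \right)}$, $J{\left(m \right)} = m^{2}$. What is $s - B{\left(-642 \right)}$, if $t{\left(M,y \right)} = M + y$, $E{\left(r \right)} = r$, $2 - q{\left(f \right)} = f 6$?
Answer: $44950$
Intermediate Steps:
$q{\left(f \right)} = 2 - 6 f$ ($q{\left(f \right)} = 2 - f 6 = 2 - 6 f$)
$B{\left(b \right)} = 26$ ($B{\left(b \right)} = 2 - -24 = 2 + 24 = 26$)
$s = 44976$ ($s = 21^{2} \cdot 102 + \left(3 - 9\right) = 441 \cdot 102 - 6 = 44982 - 6 = 44976$)
$s - B{\left(-642 \right)} = 44976 - 26 = 44950$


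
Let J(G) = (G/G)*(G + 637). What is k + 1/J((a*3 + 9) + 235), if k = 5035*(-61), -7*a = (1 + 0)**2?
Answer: -1893180133/6164 ≈ -3.0714e+5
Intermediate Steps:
a = -1/7 (a = -(1 + 0)**2/7 = -1/7*1**2 = -1/7*1 = -1/7 ≈ -0.14286)
J(G) = 637 + G (J(G) = 1*(637 + G) = 637 + G)
k = -307135
k + 1/J((a*3 + 9) + 235) = -307135 + 1/(637 + ((-1/7*3 + 9) + 235)) = -307135 + 1/(637 + ((-3/7 + 9) + 235)) = -307135 + 1/(637 + (60/7 + 235)) = -307135 + 1/(637 + 1705/7) = -307135 + 1/(6164/7) = -307135 + 7/6164 = -1893180133/6164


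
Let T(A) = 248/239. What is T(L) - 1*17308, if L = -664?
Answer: -4136364/239 ≈ -17307.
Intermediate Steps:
T(A) = 248/239 (T(A) = 248*(1/239) = 248/239)
T(L) - 1*17308 = 248/239 - 1*17308 = 248/239 - 17308 = -4136364/239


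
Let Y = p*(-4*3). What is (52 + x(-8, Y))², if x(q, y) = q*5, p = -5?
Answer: 144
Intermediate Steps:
Y = 60 (Y = -(-20)*3 = -5*(-12) = 60)
x(q, y) = 5*q
(52 + x(-8, Y))² = (52 + 5*(-8))² = (52 - 40)² = 12² = 144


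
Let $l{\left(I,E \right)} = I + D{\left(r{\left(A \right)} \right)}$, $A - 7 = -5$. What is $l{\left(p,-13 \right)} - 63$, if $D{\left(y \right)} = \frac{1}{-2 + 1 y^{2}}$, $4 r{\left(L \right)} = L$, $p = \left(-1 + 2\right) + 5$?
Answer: $- \frac{403}{7} \approx -57.571$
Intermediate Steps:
$A = 2$ ($A = 7 - 5 = 2$)
$p = 6$ ($p = 1 + 5 = 6$)
$r{\left(L \right)} = \frac{L}{4}$
$D{\left(y \right)} = \frac{1}{-2 + y^{2}}$
$l{\left(I,E \right)} = - \frac{4}{7} + I$ ($l{\left(I,E \right)} = I + \frac{1}{-2 + \left(\frac{1}{4} \cdot 2\right)^{2}} = I + \frac{1}{-2 + \left(\frac{1}{2}\right)^{2}} = I + \frac{1}{-2 + \frac{1}{4}} = I + \frac{1}{- \frac{7}{4}} = I - \frac{4}{7} = - \frac{4}{7} + I$)
$l{\left(p,-13 \right)} - 63 = \left(- \frac{4}{7} + 6\right) - 63 = \frac{38}{7} - 63 = - \frac{403}{7}$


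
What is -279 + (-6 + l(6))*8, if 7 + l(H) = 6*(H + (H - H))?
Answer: -95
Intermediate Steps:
l(H) = -7 + 6*H (l(H) = -7 + 6*(H + (H - H)) = -7 + 6*(H + 0) = -7 + 6*H)
-279 + (-6 + l(6))*8 = -279 + (-6 + (-7 + 6*6))*8 = -279 + (-6 + (-7 + 36))*8 = -279 + (-6 + 29)*8 = -279 + 23*8 = -279 + 184 = -95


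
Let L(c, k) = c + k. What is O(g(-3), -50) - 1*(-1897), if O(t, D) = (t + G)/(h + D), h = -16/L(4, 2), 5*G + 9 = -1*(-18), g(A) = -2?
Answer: 1498633/790 ≈ 1897.0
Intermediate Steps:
G = 9/5 (G = -9/5 + (-1*(-18))/5 = -9/5 + (1/5)*18 = -9/5 + 18/5 = 9/5 ≈ 1.8000)
h = -8/3 (h = -16/(4 + 2) = -16/6 = -16*1/6 = -8/3 ≈ -2.6667)
O(t, D) = (9/5 + t)/(-8/3 + D) (O(t, D) = (t + 9/5)/(-8/3 + D) = (9/5 + t)/(-8/3 + D))
O(g(-3), -50) - 1*(-1897) = 3*(9 + 5*(-2))/(5*(-8 + 3*(-50))) - 1*(-1897) = 3*(9 - 10)/(5*(-8 - 150)) + 1897 = (3/5)*(-1)/(-158) + 1897 = (3/5)*(-1/158)*(-1) + 1897 = 3/790 + 1897 = 1498633/790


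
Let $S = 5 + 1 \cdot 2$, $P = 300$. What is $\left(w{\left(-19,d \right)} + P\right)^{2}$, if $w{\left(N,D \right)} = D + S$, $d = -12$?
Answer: $87025$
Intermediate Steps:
$S = 7$ ($S = 5 + 2 = 7$)
$w{\left(N,D \right)} = 7 + D$ ($w{\left(N,D \right)} = D + 7 = 7 + D$)
$\left(w{\left(-19,d \right)} + P\right)^{2} = \left(\left(7 - 12\right) + 300\right)^{2} = \left(-5 + 300\right)^{2} = 295^{2} = 87025$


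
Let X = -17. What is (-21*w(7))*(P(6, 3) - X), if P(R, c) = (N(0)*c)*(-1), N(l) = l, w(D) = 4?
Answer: -1428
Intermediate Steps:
P(R, c) = 0 (P(R, c) = (0*c)*(-1) = 0*(-1) = 0)
(-21*w(7))*(P(6, 3) - X) = (-21*4)*(0 - 1*(-17)) = -84*(0 + 17) = -84*17 = -1428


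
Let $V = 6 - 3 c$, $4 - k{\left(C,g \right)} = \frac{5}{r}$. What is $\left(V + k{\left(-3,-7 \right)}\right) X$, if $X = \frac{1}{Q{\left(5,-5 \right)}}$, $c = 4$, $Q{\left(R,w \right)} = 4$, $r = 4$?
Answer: $- \frac{13}{16} \approx -0.8125$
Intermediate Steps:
$k{\left(C,g \right)} = \frac{11}{4}$ ($k{\left(C,g \right)} = 4 - \frac{5}{4} = \frac{11}{4}$)
$X = \frac{1}{4} \approx 0.25$
$V = -6$ ($V = 6 - 12 = -6$)
$\left(V + k{\left(-3,-7 \right)}\right) X = \left(-6 + \frac{11}{4}\right) \frac{1}{4} = \left(- \frac{13}{4}\right) \frac{1}{4} = - \frac{13}{16}$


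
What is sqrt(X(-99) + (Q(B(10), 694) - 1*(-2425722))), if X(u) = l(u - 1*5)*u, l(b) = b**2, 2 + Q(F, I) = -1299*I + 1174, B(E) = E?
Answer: 2*sqrt(113651) ≈ 674.24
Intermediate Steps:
Q(F, I) = 1172 - 1299*I (Q(F, I) = -2 + (-1299*I + 1174) = -2 + (1174 - 1299*I) = 1172 - 1299*I)
X(u) = u*(-5 + u)**2 (X(u) = (u - 1*5)**2*u = (u - 5)**2*u = (-5 + u)**2*u = u*(-5 + u)**2)
sqrt(X(-99) + (Q(B(10), 694) - 1*(-2425722))) = sqrt(-99*(-5 - 99)**2 + ((1172 - 1299*694) - 1*(-2425722))) = sqrt(-99*(-104)**2 + ((1172 - 901506) + 2425722)) = sqrt(-99*10816 + (-900334 + 2425722)) = sqrt(-1070784 + 1525388) = sqrt(454604) = 2*sqrt(113651)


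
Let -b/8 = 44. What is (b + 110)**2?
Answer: 58564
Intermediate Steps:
b = -352 (b = -8*44 = -352)
(b + 110)**2 = (-352 + 110)**2 = (-242)**2 = 58564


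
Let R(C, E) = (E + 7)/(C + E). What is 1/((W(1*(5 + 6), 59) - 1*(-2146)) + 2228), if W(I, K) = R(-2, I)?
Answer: 1/4376 ≈ 0.00022852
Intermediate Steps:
R(C, E) = (7 + E)/(C + E)
W(I, K) = (7 + I)/(-2 + I)
1/((W(1*(5 + 6), 59) - 1*(-2146)) + 2228) = 1/(((7 + 1*(5 + 6))/(-2 + 1*(5 + 6)) - 1*(-2146)) + 2228) = 1/(((7 + 1*11)/(-2 + 1*11) + 2146) + 2228) = 1/(((7 + 11)/(-2 + 11) + 2146) + 2228) = 1/((18/9 + 2146) + 2228) = 1/(((⅑)*18 + 2146) + 2228) = 1/((2 + 2146) + 2228) = 1/(2148 + 2228) = 1/4376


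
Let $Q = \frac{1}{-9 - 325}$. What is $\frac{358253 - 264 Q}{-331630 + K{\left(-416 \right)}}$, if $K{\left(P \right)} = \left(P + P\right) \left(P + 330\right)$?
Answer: $- \frac{59828383}{43433026} \approx -1.3775$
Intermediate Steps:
$K{\left(P \right)} = 2 P \left(330 + P\right)$
$Q = - \frac{1}{334}$ ($Q = \frac{1}{-334} = - \frac{1}{334} \approx -0.002994$)
$\frac{358253 - 264 Q}{-331630 + K{\left(-416 \right)}} = \frac{358253 - - \frac{132}{167}}{-331630 + 2 \left(-416\right) \left(330 - 416\right)} = \frac{358253 + \frac{132}{167}}{-331630 + 2 \left(-416\right) \left(-86\right)} = \frac{59828383}{167 \left(-331630 + 71552\right)} = \frac{59828383}{167 \left(-260078\right)} = \frac{59828383}{167} \left(- \frac{1}{260078}\right) = - \frac{59828383}{43433026}$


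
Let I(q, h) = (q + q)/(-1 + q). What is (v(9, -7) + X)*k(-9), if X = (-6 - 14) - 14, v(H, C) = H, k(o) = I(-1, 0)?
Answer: -25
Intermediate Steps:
I(q, h) = 2*q/(-1 + q) (I(q, h) = (2*q)/(-1 + q) = 2*q/(-1 + q))
k(o) = 1 (k(o) = 2*(-1)/(-1 - 1) = 2*(-1)/(-2) = 2*(-1)*(-½) = 1)
X = -34 (X = -20 - 14 = -34)
(v(9, -7) + X)*k(-9) = (9 - 34)*1 = -25*1 = -25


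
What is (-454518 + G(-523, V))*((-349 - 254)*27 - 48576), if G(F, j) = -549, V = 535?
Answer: 29514280419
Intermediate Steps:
(-454518 + G(-523, V))*((-349 - 254)*27 - 48576) = (-454518 - 549)*((-349 - 254)*27 - 48576) = -455067*(-603*27 - 48576) = -455067*(-16281 - 48576) = -455067*(-64857) = 29514280419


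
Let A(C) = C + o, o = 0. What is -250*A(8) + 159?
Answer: -1841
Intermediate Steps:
A(C) = C (A(C) = C + 0 = C)
-250*A(8) + 159 = -250*8 + 159 = -2000 + 159 = -1841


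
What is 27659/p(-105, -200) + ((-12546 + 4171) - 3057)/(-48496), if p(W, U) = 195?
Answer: 167947513/1182090 ≈ 142.08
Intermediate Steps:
27659/p(-105, -200) + ((-12546 + 4171) - 3057)/(-48496) = 27659/195 + ((-12546 + 4171) - 3057)/(-48496) = 27659*(1/195) + (-8375 - 3057)*(-1/48496) = 27659/195 - 11432*(-1/48496) = 27659/195 + 1429/6062 = 167947513/1182090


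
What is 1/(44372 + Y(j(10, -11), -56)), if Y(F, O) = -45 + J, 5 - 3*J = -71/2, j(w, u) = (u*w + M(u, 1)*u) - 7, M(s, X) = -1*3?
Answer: 2/88681 ≈ 2.2553e-5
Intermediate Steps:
M(s, X) = -3
j(w, u) = -7 - 3*u + u*w (j(w, u) = (u*w - 3*u) - 7 = (-3*u + u*w) - 7 = -7 - 3*u + u*w)
J = 27/2 (J = 5/3 - (-71)/(3*2) = 5/3 - ⅓*(-71/2) = 5/3 + 71/6 = 27/2 ≈ 13.500)
Y(F, O) = -63/2 (Y(F, O) = -45 + 27/2 = -63/2)
1/(44372 + Y(j(10, -11), -56)) = 1/(44372 - 63/2) = 1/(88681/2) = 2/88681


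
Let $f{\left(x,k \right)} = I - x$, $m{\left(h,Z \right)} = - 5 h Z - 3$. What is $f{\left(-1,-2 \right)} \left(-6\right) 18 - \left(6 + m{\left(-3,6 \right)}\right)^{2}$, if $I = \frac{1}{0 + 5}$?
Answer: $- \frac{43893}{5} \approx -8778.6$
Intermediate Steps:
$I = \frac{1}{5} \approx 0.2$
$m{\left(h,Z \right)} = -3 - 5 Z h$ ($m{\left(h,Z \right)} = - 5 Z h - 3 = -3 - 5 Z h$)
$f{\left(x,k \right)} = \frac{1}{5} - x$
$f{\left(-1,-2 \right)} \left(-6\right) 18 - \left(6 + m{\left(-3,6 \right)}\right)^{2} = \left(\frac{1}{5} - -1\right) \left(-6\right) 18 - \left(6 - \left(3 + 30 \left(-3\right)\right)\right)^{2} = \left(\frac{1}{5} + 1\right) \left(-6\right) 18 - \left(6 + \left(-3 + 90\right)\right)^{2} = \frac{6}{5} \left(-6\right) 18 - \left(6 + 87\right)^{2} = \left(- \frac{36}{5}\right) 18 - 93^{2} = - \frac{648}{5} - 8649 = - \frac{43893}{5}$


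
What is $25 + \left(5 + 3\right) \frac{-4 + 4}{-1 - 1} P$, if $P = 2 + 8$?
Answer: $25$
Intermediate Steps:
$P = 10$
$25 + \left(5 + 3\right) \frac{-4 + 4}{-1 - 1} P = 25 + \left(5 + 3\right) \frac{-4 + 4}{-1 - 1} \cdot 10 = 25 + 8 \frac{0}{-2} \cdot 10 = 25 + 8 \cdot 0 \left(- \frac{1}{2}\right) 10 = 25 + 8 \cdot 0 \cdot 10 = 25 + 0 \cdot 10 = 25 + 0 = 25$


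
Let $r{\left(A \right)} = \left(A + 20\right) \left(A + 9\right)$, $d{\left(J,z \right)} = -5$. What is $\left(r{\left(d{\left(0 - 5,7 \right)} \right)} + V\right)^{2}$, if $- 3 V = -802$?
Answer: $\frac{964324}{9} \approx 1.0715 \cdot 10^{5}$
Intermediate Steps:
$r{\left(A \right)} = \left(9 + A\right) \left(20 + A\right)$ ($r{\left(A \right)} = \left(20 + A\right) \left(9 + A\right) = \left(9 + A\right) \left(20 + A\right)$)
$V = \frac{802}{3}$ ($V = \left(- \frac{1}{3}\right) \left(-802\right) = \frac{802}{3} \approx 267.33$)
$\left(r{\left(d{\left(0 - 5,7 \right)} \right)} + V\right)^{2} = \left(\left(180 + \left(-5\right)^{2} + 29 \left(-5\right)\right) + \frac{802}{3}\right)^{2} = \left(\left(180 + 25 - 145\right) + \frac{802}{3}\right)^{2} = \left(60 + \frac{802}{3}\right)^{2} = \left(\frac{982}{3}\right)^{2} = \frac{964324}{9}$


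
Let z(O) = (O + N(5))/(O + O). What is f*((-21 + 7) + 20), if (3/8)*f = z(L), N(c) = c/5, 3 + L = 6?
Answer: 32/3 ≈ 10.667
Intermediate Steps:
L = 3 (L = -3 + 6 = 3)
N(c) = c/5 (N(c) = c*(⅕) = c/5)
z(O) = (1 + O)/(2*O) (z(O) = (O + (⅕)*5)/(O + O) = (O + 1)/((2*O)) = (1 + O)*(1/(2*O)) = (1 + O)/(2*O))
f = 16/9 (f = 8*((½)*(1 + 3)/3)/3 = 8*((½)*(⅓)*4)/3 = (8/3)*(⅔) = 16/9 ≈ 1.7778)
f*((-21 + 7) + 20) = 16*((-21 + 7) + 20)/9 = 16*(-14 + 20)/9 = (16/9)*6 = 32/3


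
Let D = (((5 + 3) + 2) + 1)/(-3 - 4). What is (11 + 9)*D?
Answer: -220/7 ≈ -31.429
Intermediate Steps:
D = -11/7 (D = ((8 + 2) + 1)/(-7) = (10 + 1)*(-⅐) = 11*(-⅐) = -11/7 ≈ -1.5714)
(11 + 9)*D = (11 + 9)*(-11/7) = 20*(-11/7) = -220/7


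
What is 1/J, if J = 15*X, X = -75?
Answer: -1/1125 ≈ -0.00088889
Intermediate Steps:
J = -1125 (J = 15*(-75) = -1125)
1/J = 1/(-1125) = -1/1125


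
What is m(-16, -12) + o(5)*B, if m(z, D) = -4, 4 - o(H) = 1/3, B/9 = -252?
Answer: -8320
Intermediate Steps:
B = -2268 (B = 9*(-252) = -2268)
o(H) = 11/3 (o(H) = 4 - 1/3 = 4 - 1*⅓ = 4 - ⅓ = 11/3)
m(-16, -12) + o(5)*B = -4 + (11/3)*(-2268) = -4 - 8316 = -8320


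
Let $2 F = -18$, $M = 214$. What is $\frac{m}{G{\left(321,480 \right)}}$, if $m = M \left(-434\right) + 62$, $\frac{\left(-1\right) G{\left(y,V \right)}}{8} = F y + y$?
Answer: $- \frac{15469}{3424} \approx -4.5178$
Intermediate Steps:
$F = -9$ ($F = \frac{1}{2} \left(-18\right) = -9$)
$G{\left(y,V \right)} = 64 y$ ($G{\left(y,V \right)} = - 8 \left(- 9 y + y\right) = - 8 \left(- 8 y\right) = 64 y$)
$m = -92814$ ($m = 214 \left(-434\right) + 62 = -92876 + 62 = -92814$)
$\frac{m}{G{\left(321,480 \right)}} = - \frac{92814}{64 \cdot 321} = - \frac{92814}{20544} = \left(-92814\right) \frac{1}{20544} = - \frac{15469}{3424}$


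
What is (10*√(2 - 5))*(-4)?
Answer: -40*I*√3 ≈ -69.282*I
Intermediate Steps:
(10*√(2 - 5))*(-4) = (10*√(-3))*(-4) = (10*(I*√3))*(-4) = (10*I*√3)*(-4) = -40*I*√3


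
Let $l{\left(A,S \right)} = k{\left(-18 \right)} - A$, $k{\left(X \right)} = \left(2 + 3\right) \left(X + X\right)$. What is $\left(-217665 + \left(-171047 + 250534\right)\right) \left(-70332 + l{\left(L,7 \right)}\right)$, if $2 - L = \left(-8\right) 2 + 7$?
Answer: $9744727094$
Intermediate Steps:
$k{\left(X \right)} = 10 X$ ($k{\left(X \right)} = 5 \cdot 2 X = 10 X$)
$L = 11$ ($L = 2 - \left(\left(-8\right) 2 + 7\right) = 2 - \left(-16 + 7\right) = 2 - -9 = 2 + 9 = 11$)
$l{\left(A,S \right)} = -180 - A$ ($l{\left(A,S \right)} = 10 \left(-18\right) - A = -180 - A$)
$\left(-217665 + \left(-171047 + 250534\right)\right) \left(-70332 + l{\left(L,7 \right)}\right) = \left(-217665 + \left(-171047 + 250534\right)\right) \left(-70332 - 191\right) = \left(-217665 + 79487\right) \left(-70332 - 191\right) = - 138178 \left(-70332 - 191\right) = \left(-138178\right) \left(-70523\right) = 9744727094$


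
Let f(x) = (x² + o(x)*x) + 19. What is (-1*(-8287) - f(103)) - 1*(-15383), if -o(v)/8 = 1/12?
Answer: 39332/3 ≈ 13111.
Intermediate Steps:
o(v) = -⅔ (o(v) = -8/12 = -8*1/12 = -⅔)
f(x) = 19 + x² - 2*x/3 (f(x) = (x² - 2*x/3) + 19 = 19 + x² - 2*x/3)
(-1*(-8287) - f(103)) - 1*(-15383) = (-1*(-8287) - (19 + 103² - ⅔*103)) - 1*(-15383) = (8287 - (19 + 10609 - 206/3)) + 15383 = (8287 - 1*31678/3) + 15383 = (8287 - 31678/3) + 15383 = -6817/3 + 15383 = 39332/3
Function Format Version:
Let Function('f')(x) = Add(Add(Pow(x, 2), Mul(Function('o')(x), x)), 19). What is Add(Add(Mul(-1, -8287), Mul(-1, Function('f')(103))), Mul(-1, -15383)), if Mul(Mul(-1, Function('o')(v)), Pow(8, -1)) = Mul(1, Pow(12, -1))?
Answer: Rational(39332, 3) ≈ 13111.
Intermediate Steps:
Function('o')(v) = Rational(-2, 3) (Function('o')(v) = Mul(-8, Mul(1, Pow(12, -1))) = Mul(-8, Mul(1, Rational(1, 12))) = Mul(-8, Rational(1, 12)) = Rational(-2, 3))
Function('f')(x) = Add(19, Pow(x, 2), Mul(Rational(-2, 3), x)) (Function('f')(x) = Add(Add(Pow(x, 2), Mul(Rational(-2, 3), x)), 19) = Add(19, Pow(x, 2), Mul(Rational(-2, 3), x)))
Add(Add(Mul(-1, -8287), Mul(-1, Function('f')(103))), Mul(-1, -15383)) = Add(Add(Mul(-1, -8287), Mul(-1, Add(19, Pow(103, 2), Mul(Rational(-2, 3), 103)))), Mul(-1, -15383)) = Add(Add(8287, Mul(-1, Add(19, 10609, Rational(-206, 3)))), 15383) = Add(Add(8287, Mul(-1, Rational(31678, 3))), 15383) = Add(Add(8287, Rational(-31678, 3)), 15383) = Add(Rational(-6817, 3), 15383) = Rational(39332, 3)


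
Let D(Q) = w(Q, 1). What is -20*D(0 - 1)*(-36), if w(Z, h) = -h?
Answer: -720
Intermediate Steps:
D(Q) = -1 (D(Q) = -1*1 = -1)
-20*D(0 - 1)*(-36) = -20*(-1)*(-36) = 20*(-36) = -720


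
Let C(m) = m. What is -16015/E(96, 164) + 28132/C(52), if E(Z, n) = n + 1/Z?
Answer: 1396121/3149 ≈ 443.35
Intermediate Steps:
-16015/E(96, 164) + 28132/C(52) = -16015/(164 + 1/96) + 28132/52 = -16015/(164 + 1/96) + 28132*(1/52) = -16015/15745/96 + 541 = -16015*96/15745 + 541 = -307488/3149 + 541 = 1396121/3149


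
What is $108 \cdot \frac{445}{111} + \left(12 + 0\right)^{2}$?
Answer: $\frac{21348}{37} \approx 576.97$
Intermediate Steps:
$108 \cdot \frac{445}{111} + \left(12 + 0\right)^{2} = 108 \cdot 445 \cdot \frac{1}{111} + 12^{2} = 108 \cdot \frac{445}{111} + 144 = \frac{16020}{37} + 144 = \frac{21348}{37}$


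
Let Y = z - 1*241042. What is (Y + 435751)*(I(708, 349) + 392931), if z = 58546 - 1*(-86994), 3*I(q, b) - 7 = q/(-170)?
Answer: 34092148853854/255 ≈ 1.3369e+11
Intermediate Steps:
I(q, b) = 7/3 - q/510 (I(q, b) = 7/3 + (q/(-170))/3 = 7/3 + (q*(-1/170))/3 = 7/3 + (-q/170)/3 = 7/3 - q/510)
z = 145540 (z = 58546 + 86994 = 145540)
Y = -95502 (Y = 145540 - 1*241042 = 145540 - 241042 = -95502)
(Y + 435751)*(I(708, 349) + 392931) = (-95502 + 435751)*((7/3 - 1/510*708) + 392931) = 340249*((7/3 - 118/85) + 392931) = 340249*(241/255 + 392931) = 340249*(100197646/255) = 34092148853854/255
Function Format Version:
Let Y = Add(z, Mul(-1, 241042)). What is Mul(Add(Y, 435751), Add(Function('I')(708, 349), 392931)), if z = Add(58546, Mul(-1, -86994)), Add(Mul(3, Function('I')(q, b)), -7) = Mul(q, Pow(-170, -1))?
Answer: Rational(34092148853854, 255) ≈ 1.3369e+11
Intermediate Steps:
Function('I')(q, b) = Add(Rational(7, 3), Mul(Rational(-1, 510), q)) (Function('I')(q, b) = Add(Rational(7, 3), Mul(Rational(1, 3), Mul(q, Pow(-170, -1)))) = Add(Rational(7, 3), Mul(Rational(1, 3), Mul(q, Rational(-1, 170)))) = Add(Rational(7, 3), Mul(Rational(1, 3), Mul(Rational(-1, 170), q))) = Add(Rational(7, 3), Mul(Rational(-1, 510), q)))
z = 145540 (z = Add(58546, 86994) = 145540)
Y = -95502 (Y = Add(145540, Mul(-1, 241042)) = Add(145540, -241042) = -95502)
Mul(Add(Y, 435751), Add(Function('I')(708, 349), 392931)) = Mul(Add(-95502, 435751), Add(Add(Rational(7, 3), Mul(Rational(-1, 510), 708)), 392931)) = Mul(340249, Add(Add(Rational(7, 3), Rational(-118, 85)), 392931)) = Mul(340249, Add(Rational(241, 255), 392931)) = Mul(340249, Rational(100197646, 255)) = Rational(34092148853854, 255)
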